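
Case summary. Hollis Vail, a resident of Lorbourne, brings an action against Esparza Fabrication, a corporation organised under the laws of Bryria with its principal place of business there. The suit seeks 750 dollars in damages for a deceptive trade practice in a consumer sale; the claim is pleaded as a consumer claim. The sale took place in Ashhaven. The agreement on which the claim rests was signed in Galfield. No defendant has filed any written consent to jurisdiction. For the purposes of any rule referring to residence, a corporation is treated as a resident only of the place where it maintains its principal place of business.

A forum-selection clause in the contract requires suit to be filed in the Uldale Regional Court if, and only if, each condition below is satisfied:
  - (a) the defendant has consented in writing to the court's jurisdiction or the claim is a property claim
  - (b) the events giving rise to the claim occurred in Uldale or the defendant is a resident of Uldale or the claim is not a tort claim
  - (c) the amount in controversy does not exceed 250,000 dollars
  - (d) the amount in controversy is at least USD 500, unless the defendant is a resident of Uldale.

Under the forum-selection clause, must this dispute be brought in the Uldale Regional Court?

The Uldale Regional Court:
  (a) No such written consent has been filed; the claim is a consumer claim, not a property claim — every alternative fails. Condition not met.
  (b) The claim is a consumer claim, not a tort claim, so this disjunct is met. Met.
  (c) The amount in controversy is 750 dollars, within the $250,000 ceiling. Condition met.
  (d) The amount in controversy is USD 750, which meets the 500 dollars floor. Met.
  → The clause does not apply.

No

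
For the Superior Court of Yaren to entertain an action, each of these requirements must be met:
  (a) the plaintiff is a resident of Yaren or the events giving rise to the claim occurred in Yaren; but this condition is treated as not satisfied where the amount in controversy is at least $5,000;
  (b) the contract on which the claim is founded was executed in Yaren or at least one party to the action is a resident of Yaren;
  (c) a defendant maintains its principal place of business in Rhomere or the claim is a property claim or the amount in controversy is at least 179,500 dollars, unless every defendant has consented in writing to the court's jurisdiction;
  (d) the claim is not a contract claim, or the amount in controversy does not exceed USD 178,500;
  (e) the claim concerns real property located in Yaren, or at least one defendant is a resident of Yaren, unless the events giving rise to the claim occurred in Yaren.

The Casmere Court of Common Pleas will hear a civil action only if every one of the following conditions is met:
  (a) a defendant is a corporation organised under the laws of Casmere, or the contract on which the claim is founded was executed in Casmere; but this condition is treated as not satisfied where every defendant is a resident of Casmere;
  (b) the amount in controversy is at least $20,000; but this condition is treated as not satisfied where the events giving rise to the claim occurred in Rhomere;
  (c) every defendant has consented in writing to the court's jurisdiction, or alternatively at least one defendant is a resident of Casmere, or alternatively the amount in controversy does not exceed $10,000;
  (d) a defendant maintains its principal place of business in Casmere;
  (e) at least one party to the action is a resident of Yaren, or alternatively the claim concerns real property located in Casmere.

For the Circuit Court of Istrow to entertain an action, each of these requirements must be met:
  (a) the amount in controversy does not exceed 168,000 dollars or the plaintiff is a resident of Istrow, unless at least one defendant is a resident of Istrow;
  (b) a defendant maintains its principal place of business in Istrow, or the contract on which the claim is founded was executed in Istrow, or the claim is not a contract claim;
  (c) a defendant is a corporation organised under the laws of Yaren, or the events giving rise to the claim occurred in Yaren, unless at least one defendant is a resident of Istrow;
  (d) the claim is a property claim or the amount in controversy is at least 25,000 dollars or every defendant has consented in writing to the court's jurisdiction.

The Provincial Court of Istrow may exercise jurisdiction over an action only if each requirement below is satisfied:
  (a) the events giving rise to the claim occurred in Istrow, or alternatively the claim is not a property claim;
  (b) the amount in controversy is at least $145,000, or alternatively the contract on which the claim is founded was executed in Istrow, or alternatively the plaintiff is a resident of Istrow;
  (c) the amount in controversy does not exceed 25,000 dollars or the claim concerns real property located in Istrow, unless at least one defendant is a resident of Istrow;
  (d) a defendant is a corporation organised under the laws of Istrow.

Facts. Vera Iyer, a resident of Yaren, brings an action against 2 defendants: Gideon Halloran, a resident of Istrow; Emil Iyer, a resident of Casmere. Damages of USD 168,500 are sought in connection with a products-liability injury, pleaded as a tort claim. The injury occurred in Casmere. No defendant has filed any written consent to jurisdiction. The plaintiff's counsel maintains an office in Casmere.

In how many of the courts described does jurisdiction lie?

The Superior Court of Yaren:
  (a) The plaintiff resides in Yaren, so one alternative holds. But the amount in controversy is $168,500, which meets the USD 5,000 floor, triggering the carve-out and defeating this condition. Not satisfied.
  (b) Vera Iyer resides in Yaren, so one alternative holds. Satisfied.
  (c) No defendant is a corporation; the claim is a tort claim, not a property claim; the amount in controversy is USD 168,500, below the $179,500 floor — every alternative fails. And no such written consent has been filed, so the proviso does not save it. Not satisfied.
  (d) The claim is a tort claim, not a contract claim, so one alternative holds. Met.
  (e) The claim does not concern real property; no defendant resides in Yaren (they reside in Istrow, Casmere) — every alternative fails. Nor does the 'unless' clause help: the operative events occurred in Casmere, not Yaren. Fails.
  → At least one condition fails; no jurisdiction.
The Casmere Court of Common Pleas:
  (a) No defendant is a corporation; no contract (and hence no place of execution) is alleged — no alternative holds. Not met.
  (b) The amount in controversy is USD 168,500, which meets the $20,000 floor. The exception is not triggered, since the operative events occurred in Casmere, not Rhomere. Condition met.
  (c) Emil Iyer resides in Casmere, so one alternative holds. Condition met.
  (d) No defendant is a corporation. Not met.
  (e) Vera Iyer resides in Yaren, so this disjunct is met. Condition met.
  → At least one condition fails; no jurisdiction.
The Circuit Court of Istrow:
  (a) The amount in controversy is USD 168,500, above the USD 168,000 ceiling; the plaintiff resides in Yaren, not Istrow — none of the alternatives is met. The proviso rescues it, though: Gideon Halloran resides in Istrow. Condition met.
  (b) The claim is a tort claim, not a contract claim, so this disjunct is met. Met.
  (c) No defendant is a corporation; the operative events occurred in Casmere, not Yaren — every alternative fails. But Gideon Halloran resides in Istrow, and the 'unless' clause therefore excuses the requirement. Met.
  (d) The amount in controversy is 168,500 dollars, which meets the $25,000 floor — that alternative is enough. Satisfied.
  → Jurisdiction lies.
The Provincial Court of Istrow:
  (a) The claim is a tort claim, not a property claim, which satisfies one of the alternatives. Met.
  (b) The amount in controversy is USD 168,500, which meets the $145,000 floor, which satisfies one of the alternatives. Satisfied.
  (c) The amount in controversy is $168,500, above the 25,000 dollars ceiling; the claim does not concern real property — none of the alternatives is met. But Gideon Halloran resides in Istrow, and the 'unless' clause therefore excuses the requirement. Condition met.
  (d) No defendant is a corporation. Condition not met.
  → At least one condition fails; no jurisdiction.
Courts with jurisdiction: the Circuit Court of Istrow — 1 in total.

1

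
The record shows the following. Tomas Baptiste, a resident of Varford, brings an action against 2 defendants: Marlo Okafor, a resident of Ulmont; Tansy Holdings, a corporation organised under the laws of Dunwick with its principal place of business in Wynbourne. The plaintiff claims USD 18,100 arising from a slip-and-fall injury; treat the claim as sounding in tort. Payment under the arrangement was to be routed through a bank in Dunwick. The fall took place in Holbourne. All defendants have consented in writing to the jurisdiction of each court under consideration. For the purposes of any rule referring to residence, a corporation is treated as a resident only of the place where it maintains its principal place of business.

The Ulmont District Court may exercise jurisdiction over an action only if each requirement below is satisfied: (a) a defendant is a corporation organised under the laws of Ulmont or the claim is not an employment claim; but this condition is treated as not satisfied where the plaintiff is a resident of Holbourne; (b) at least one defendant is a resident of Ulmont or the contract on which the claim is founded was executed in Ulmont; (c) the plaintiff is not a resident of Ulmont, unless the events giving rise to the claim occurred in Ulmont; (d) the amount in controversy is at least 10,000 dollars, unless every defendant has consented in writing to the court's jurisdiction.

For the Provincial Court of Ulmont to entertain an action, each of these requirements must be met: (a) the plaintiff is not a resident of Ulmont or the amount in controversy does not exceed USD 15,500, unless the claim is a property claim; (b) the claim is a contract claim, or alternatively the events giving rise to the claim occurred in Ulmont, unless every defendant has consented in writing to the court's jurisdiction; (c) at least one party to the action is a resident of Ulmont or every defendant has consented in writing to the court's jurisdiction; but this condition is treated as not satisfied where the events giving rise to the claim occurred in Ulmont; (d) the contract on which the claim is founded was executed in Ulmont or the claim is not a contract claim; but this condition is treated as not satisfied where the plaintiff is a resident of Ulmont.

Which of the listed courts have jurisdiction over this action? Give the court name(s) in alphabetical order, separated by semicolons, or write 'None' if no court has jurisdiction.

The Ulmont District Court:
  (a) The claim is a tort claim, not an employment claim, so this disjunct is met. And the carve-out is inapplicable — the plaintiff resides in Varford, not Holbourne. Satisfied.
  (b) Marlo Okafor resides in Ulmont — that alternative is enough. Met.
  (c) The plaintiff resides in Varford, which is not Ulmont. Condition met.
  (d) The amount in controversy is USD 18,100, which meets the USD 10,000 floor. Condition met.
  → All conditions met; jurisdiction exists.
The Provincial Court of Ulmont:
  (a) The plaintiff resides in Varford, which is not Ulmont — that alternative is enough. Condition met.
  (b) The claim is a tort claim, not a contract claim; the operative events occurred in Holbourne, not Ulmont — none of the alternatives is met. But every defendant has filed written consent, and the 'unless' clause therefore excuses the requirement. Condition met.
  (c) Marlo Okafor resides in Ulmont — that alternative is enough. And the carve-out is inapplicable — the operative events occurred in Holbourne, not Ulmont. Met.
  (d) The claim is a tort claim, not a contract claim, which satisfies one of the alternatives. And the carve-out is inapplicable — the plaintiff resides in Varford, not Ulmont. Met.
  → Jurisdiction lies.

the Provincial Court of Ulmont; the Ulmont District Court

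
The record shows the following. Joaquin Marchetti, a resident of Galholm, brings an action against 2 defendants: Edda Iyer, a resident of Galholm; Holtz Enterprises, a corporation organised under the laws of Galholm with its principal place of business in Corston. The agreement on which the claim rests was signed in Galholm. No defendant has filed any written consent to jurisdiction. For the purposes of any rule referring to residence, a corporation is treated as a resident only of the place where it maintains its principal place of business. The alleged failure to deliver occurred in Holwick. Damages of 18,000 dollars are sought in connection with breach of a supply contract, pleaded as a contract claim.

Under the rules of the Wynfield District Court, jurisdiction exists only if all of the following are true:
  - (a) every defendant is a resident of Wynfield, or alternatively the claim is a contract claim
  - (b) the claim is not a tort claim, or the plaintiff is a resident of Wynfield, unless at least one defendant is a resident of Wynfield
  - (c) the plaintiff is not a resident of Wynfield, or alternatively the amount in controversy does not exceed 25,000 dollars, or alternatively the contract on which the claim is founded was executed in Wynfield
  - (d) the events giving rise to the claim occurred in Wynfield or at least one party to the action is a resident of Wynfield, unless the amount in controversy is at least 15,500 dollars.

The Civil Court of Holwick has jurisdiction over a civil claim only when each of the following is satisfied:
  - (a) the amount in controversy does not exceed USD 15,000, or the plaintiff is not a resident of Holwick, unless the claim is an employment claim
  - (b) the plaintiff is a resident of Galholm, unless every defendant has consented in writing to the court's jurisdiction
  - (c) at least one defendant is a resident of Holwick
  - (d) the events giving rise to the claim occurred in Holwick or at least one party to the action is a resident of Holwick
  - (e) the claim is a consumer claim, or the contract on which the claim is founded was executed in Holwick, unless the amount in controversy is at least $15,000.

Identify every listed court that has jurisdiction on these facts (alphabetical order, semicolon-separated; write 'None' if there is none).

the Wynfield District Court

The Wynfield District Court:
  (a) The claim is a contract claim, so one alternative holds. Met.
  (b) The claim is a contract claim, not a tort claim — that alternative is enough. Met.
  (c) The plaintiff resides in Galholm, which is not Wynfield, so this disjunct is met. Condition met.
  (d) The operative events occurred in Holwick, not Wynfield; no party resides in Wynfield — no alternative holds. The proviso rescues it, though: the amount in controversy is USD 18,000, which meets the 15,500 dollars floor. Satisfied.
  → All conditions met; jurisdiction exists.
The Civil Court of Holwick:
  (a) The plaintiff resides in Galholm, which is not Holwick — that alternative is enough. Condition met.
  (b) The plaintiff resides in Galholm. Satisfied.
  (c) No defendant resides in Holwick (they reside in Galholm, Corston). Not satisfied.
  (d) The operative events occurred in Holwick, which satisfies one of the alternatives. Met.
  (e) The claim is a contract claim, not a consumer claim; the contract was executed in Galholm, not Holwick — none of the alternatives is met. However, the amount in controversy is $18,000, which meets the USD 15,000 floor, so the 'unless' proviso supplies this condition. Met.
  → The court lacks jurisdiction.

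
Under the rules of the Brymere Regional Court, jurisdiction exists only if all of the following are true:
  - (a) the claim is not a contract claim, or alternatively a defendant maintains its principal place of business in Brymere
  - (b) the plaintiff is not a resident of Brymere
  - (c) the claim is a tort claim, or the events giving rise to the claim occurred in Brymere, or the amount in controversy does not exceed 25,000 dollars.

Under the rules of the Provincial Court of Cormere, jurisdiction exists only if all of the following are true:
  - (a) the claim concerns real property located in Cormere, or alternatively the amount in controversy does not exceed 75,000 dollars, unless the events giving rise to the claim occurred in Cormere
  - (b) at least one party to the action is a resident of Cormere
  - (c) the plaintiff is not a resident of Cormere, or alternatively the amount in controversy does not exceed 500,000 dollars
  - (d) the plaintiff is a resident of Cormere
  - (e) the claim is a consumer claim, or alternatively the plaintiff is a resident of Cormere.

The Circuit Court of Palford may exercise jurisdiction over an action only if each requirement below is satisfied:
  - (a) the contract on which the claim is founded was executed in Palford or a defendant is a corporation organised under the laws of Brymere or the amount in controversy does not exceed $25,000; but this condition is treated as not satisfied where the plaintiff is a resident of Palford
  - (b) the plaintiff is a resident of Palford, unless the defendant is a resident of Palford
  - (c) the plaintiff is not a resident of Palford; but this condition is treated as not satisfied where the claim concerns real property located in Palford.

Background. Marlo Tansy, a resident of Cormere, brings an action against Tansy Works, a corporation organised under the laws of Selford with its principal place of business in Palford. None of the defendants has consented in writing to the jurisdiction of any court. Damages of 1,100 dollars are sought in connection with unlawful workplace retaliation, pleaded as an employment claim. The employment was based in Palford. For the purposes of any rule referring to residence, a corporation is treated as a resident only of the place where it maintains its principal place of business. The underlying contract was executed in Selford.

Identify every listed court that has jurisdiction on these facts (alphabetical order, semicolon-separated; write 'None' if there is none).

The Brymere Regional Court:
  (a) The claim is an employment claim, not a contract claim — that alternative is enough. Satisfied.
  (b) The plaintiff resides in Cormere, which is not Brymere. Met.
  (c) The amount in controversy is 1,100 dollars, within the $25,000 ceiling, so this disjunct is met. Condition met.
  → Jurisdiction lies.
The Provincial Court of Cormere:
  (a) The amount in controversy is 1,100 dollars, within the $75,000 ceiling, so this disjunct is met. Condition met.
  (b) Marlo Tansy resides in Cormere. Satisfied.
  (c) The amount in controversy is $1,100, within the $500,000 ceiling, which satisfies one of the alternatives. Condition met.
  (d) The plaintiff resides in Cormere. Met.
  (e) The plaintiff resides in Cormere, which satisfies one of the alternatives. Met.
  → The court has jurisdiction.
The Circuit Court of Palford:
  (a) The amount in controversy is 1,100 dollars, within the $25,000 ceiling — that alternative is enough. The exception is not triggered, since the plaintiff resides in Cormere, not Palford. Met.
  (b) The plaintiff resides in Cormere, not Palford. However, the defendant resides in Palford, so the 'unless' proviso supplies this condition. Met.
  (c) The plaintiff resides in Cormere, which is not Palford. And the carve-out is inapplicable — the claim does not concern real property. Met.
  → All conditions met; jurisdiction exists.

the Brymere Regional Court; the Circuit Court of Palford; the Provincial Court of Cormere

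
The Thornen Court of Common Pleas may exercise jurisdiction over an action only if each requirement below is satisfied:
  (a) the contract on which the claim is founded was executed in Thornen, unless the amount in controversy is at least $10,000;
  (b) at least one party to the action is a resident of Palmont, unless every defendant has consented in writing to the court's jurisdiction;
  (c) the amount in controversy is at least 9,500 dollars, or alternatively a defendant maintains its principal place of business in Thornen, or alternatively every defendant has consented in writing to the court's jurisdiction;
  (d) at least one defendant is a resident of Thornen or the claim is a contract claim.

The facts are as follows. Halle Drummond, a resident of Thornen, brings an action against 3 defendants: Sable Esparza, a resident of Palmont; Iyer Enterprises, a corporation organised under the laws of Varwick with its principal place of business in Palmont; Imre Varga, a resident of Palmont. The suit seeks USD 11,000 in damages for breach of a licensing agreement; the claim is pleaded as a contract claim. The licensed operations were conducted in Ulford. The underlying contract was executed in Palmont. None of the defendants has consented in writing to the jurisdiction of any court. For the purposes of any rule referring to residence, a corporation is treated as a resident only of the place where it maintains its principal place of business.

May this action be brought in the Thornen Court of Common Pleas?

Yes

The Thornen Court of Common Pleas:
  (a) The contract was executed in Palmont, not Thornen. However, the amount in controversy is 11,000 dollars, which meets the $10,000 floor, so the 'unless' proviso supplies this condition. Condition met.
  (b) Sable Esparza resides in Palmont. Satisfied.
  (c) The amount in controversy is $11,000, which meets the 9,500 dollars floor, which satisfies one of the alternatives. Satisfied.
  (d) The claim is a contract claim, which satisfies one of the alternatives. Met.
  → Jurisdiction lies.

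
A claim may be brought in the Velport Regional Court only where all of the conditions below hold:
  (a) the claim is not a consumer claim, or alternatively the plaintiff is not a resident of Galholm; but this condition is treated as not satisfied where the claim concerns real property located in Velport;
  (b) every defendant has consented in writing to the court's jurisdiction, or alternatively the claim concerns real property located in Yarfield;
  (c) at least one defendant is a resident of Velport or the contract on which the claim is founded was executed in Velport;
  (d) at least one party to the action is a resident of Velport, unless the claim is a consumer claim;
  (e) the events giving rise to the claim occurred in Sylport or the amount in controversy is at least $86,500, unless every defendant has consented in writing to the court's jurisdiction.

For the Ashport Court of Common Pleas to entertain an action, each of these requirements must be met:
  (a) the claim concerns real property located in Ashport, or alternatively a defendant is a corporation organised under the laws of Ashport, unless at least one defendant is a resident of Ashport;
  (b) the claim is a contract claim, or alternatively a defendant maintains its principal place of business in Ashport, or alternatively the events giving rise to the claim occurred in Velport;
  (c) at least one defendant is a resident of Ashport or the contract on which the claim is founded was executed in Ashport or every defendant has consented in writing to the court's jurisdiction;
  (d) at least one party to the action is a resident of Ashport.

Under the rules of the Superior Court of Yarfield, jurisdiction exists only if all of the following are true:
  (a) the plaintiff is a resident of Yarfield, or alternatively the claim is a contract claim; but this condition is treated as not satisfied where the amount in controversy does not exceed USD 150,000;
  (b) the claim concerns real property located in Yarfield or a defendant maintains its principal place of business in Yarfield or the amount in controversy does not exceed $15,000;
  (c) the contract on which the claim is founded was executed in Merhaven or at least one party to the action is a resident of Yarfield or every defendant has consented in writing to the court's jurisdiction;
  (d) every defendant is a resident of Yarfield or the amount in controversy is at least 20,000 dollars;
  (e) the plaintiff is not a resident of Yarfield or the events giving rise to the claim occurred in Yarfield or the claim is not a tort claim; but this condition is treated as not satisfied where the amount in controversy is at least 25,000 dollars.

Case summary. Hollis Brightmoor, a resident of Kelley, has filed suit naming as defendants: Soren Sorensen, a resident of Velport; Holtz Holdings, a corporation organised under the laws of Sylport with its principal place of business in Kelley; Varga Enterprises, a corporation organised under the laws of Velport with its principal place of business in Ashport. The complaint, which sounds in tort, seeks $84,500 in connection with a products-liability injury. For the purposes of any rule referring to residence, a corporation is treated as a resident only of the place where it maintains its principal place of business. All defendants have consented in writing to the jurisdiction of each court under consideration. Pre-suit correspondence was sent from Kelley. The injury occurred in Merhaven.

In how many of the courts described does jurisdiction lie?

The Velport Regional Court:
  (a) The claim is a tort claim, not a consumer claim, so one alternative holds. And the carve-out is inapplicable — the claim does not concern real property. Satisfied.
  (b) Every defendant has filed written consent, which satisfies one of the alternatives. Met.
  (c) Soren Sorensen resides in Velport, so this disjunct is met. Condition met.
  (d) Soren Sorensen resides in Velport. Met.
  (e) The operative events occurred in Merhaven, not Sylport; the amount in controversy is 84,500 dollars, below the USD 86,500 floor — none of the alternatives is met. However, every defendant has filed written consent, so the 'unless' proviso supplies this condition. Condition met.
  → Every requirement is satisfied — jurisdiction.
The Ashport Court of Common Pleas:
  (a) The claim does not concern real property; the corporate defendant(s) are organised in Sylport, Velport, not Ashport — every alternative fails. However, Varga Enterprises resides in Ashport, so the 'unless' proviso supplies this condition. Satisfied.
  (b) Varga Enterprises has its principal place of business in Ashport, so this disjunct is met. Satisfied.
  (c) Varga Enterprises resides in Ashport, which satisfies one of the alternatives. Met.
  (d) Varga Enterprises resides in Ashport. Met.
  → All conditions met; jurisdiction exists.
The Superior Court of Yarfield:
  (a) The plaintiff resides in Kelley, not Yarfield; the claim is a tort claim, not a contract claim — no alternative holds. Fails.
  (b) The claim does not concern real property; the corporate defendant(s) have their principal place of business in Ashport, Kelley, not Yarfield; the amount in controversy is $84,500, above the 15,000 dollars ceiling — none of the alternatives is met. Not satisfied.
  (c) Every defendant has filed written consent, which satisfies one of the alternatives. Satisfied.
  (d) The amount in controversy is $84,500, which meets the 20,000 dollars floor, which satisfies one of the alternatives. Met.
  (e) The plaintiff resides in Kelley, which is not Yarfield, so this disjunct is met. However, the amount in controversy is $84,500, which meets the $25,000 floor, which falls within the stated exception and so defeats the condition. Fails.
  → No jurisdiction.
Courts with jurisdiction: the Velport Regional Court, the Ashport Court of Common Pleas — 2 in total.

2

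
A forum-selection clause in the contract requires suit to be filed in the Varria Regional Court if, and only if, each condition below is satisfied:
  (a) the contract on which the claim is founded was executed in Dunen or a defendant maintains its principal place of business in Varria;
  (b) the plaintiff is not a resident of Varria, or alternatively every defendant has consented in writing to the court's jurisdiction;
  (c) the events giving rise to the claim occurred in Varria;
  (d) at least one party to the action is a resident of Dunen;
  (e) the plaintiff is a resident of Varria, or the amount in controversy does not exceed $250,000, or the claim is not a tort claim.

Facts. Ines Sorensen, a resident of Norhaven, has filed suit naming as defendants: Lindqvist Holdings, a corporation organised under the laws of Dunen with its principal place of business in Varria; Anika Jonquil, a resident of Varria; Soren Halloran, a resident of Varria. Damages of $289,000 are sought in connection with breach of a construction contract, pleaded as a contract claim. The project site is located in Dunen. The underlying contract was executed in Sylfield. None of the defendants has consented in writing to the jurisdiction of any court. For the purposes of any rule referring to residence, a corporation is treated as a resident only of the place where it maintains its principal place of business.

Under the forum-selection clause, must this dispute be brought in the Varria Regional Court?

No

The Varria Regional Court:
  (a) Lindqvist Holdings has its principal place of business in Varria — that alternative is enough. Satisfied.
  (b) The plaintiff resides in Norhaven, which is not Varria, so one alternative holds. Satisfied.
  (c) The operative events occurred in Dunen, not Varria. Not satisfied.
  (d) No party resides in Dunen. Not satisfied.
  (e) The claim is a contract claim, not a tort claim — that alternative is enough. Met.
  → The clause does not apply.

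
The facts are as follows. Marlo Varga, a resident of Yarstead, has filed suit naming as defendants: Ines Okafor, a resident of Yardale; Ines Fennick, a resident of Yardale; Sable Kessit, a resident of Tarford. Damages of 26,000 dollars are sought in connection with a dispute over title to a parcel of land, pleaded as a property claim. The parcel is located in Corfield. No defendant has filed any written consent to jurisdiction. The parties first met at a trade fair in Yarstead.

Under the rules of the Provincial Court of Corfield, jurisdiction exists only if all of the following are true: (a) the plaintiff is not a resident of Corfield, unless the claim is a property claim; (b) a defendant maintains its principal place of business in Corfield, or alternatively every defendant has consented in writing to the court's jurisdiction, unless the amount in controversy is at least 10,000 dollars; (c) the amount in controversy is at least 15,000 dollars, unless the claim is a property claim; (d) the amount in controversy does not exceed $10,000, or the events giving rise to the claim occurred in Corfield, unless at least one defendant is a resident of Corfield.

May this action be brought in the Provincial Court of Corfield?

The Provincial Court of Corfield:
  (a) The plaintiff resides in Yarstead, which is not Corfield. Met.
  (b) No defendant is a corporation; no such written consent has been filed — no alternative holds. The proviso rescues it, though: the amount in controversy is 26,000 dollars, which meets the 10,000 dollars floor. Met.
  (c) The amount in controversy is $26,000, which meets the USD 15,000 floor. Condition met.
  (d) The operative events occurred in Corfield — that alternative is enough. Condition met.
  → Jurisdiction lies.

Yes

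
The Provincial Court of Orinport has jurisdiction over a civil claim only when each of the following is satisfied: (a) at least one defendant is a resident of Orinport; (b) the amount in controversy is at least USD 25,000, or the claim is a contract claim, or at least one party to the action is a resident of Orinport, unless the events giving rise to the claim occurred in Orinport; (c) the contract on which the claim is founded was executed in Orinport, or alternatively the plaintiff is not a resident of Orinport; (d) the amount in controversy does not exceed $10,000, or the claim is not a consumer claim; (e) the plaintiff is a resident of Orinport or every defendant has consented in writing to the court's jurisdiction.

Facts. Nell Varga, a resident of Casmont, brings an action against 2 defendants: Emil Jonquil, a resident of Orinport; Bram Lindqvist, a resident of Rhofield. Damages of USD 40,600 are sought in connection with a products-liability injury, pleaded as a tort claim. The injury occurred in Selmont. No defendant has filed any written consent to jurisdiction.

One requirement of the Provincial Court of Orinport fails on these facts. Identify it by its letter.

(e)

The Provincial Court of Orinport:
  (a) Emil Jonquil resides in Orinport. Met.
  (b) The amount in controversy is USD 40,600, which meets the 25,000 dollars floor, so this disjunct is met. Met.
  (c) The plaintiff resides in Casmont, which is not Orinport, so one alternative holds. Met.
  (d) The claim is a tort claim, not a consumer claim — that alternative is enough. Condition met.
  (e) The plaintiff resides in Casmont, not Orinport; no such written consent has been filed — every alternative fails. Fails.
Only condition (e) fails.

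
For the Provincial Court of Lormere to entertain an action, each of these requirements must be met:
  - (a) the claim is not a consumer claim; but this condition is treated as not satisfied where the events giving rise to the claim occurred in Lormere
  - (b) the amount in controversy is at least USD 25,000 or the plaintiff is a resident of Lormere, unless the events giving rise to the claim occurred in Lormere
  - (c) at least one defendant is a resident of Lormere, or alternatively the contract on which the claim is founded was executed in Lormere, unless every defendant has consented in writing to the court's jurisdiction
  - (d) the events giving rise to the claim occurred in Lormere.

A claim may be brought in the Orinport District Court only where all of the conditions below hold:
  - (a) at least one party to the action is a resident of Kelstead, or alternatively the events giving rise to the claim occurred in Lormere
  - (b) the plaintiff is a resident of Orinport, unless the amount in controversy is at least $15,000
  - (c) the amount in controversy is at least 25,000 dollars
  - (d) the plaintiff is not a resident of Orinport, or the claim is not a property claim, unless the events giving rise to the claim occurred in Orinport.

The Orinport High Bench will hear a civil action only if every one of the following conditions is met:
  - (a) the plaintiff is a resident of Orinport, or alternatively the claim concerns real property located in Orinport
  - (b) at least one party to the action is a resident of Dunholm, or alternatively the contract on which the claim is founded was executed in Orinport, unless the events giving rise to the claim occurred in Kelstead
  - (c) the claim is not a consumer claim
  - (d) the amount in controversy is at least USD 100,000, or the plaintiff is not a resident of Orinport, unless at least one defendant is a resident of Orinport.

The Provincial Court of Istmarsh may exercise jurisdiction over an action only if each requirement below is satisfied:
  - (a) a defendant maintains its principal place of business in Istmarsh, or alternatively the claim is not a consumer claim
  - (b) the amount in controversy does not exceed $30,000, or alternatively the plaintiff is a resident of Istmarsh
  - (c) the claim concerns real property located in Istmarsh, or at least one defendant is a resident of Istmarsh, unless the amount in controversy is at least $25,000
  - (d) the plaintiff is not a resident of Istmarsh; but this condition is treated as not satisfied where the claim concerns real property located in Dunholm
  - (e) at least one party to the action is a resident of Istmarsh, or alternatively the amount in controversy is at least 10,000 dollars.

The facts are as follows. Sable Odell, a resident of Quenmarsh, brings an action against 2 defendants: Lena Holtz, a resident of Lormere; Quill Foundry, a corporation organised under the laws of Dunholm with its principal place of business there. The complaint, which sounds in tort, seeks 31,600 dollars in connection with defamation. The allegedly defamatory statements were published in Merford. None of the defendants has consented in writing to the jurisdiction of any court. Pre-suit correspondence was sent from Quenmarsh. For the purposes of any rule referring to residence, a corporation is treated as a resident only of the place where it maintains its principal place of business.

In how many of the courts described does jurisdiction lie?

0

The Provincial Court of Lormere:
  (a) The claim is a tort claim, not a consumer claim. The carve-out does not apply: the operative events occurred in Merford, not Lormere. Condition met.
  (b) The amount in controversy is $31,600, which meets the USD 25,000 floor, which satisfies one of the alternatives. Satisfied.
  (c) Lena Holtz resides in Lormere, so this disjunct is met. Met.
  (d) The operative events occurred in Merford, not Lormere. Fails.
  → The court lacks jurisdiction.
The Orinport District Court:
  (a) No party resides in Kelstead; the operative events occurred in Merford, not Lormere — no alternative holds. Not met.
  (b) The plaintiff resides in Quenmarsh, not Orinport. The proviso rescues it, though: the amount in controversy is 31,600 dollars, which meets the USD 15,000 floor. Condition met.
  (c) The amount in controversy is USD 31,600, which meets the USD 25,000 floor. Condition met.
  (d) The plaintiff resides in Quenmarsh, which is not Orinport, so one alternative holds. Satisfied.
  → No jurisdiction.
The Orinport High Bench:
  (a) The plaintiff resides in Quenmarsh, not Orinport; the claim does not concern real property — every alternative fails. Fails.
  (b) Quill Foundry resides in Dunholm — that alternative is enough. Condition met.
  (c) The claim is a tort claim, not a consumer claim. Condition met.
  (d) The plaintiff resides in Quenmarsh, which is not Orinport — that alternative is enough. Condition met.
  → No jurisdiction.
The Provincial Court of Istmarsh:
  (a) The claim is a tort claim, not a consumer claim, so one alternative holds. Satisfied.
  (b) The amount in controversy is 31,600 dollars, above the $30,000 ceiling; the plaintiff resides in Quenmarsh, not Istmarsh — no alternative holds. Fails.
  (c) The claim does not concern real property; no defendant resides in Istmarsh (they reside in Lormere, Dunholm) — no alternative holds. However, the amount in controversy is $31,600, which meets the USD 25,000 floor, so the 'unless' proviso supplies this condition. Satisfied.
  (d) The plaintiff resides in Quenmarsh, which is not Istmarsh. The exception is not triggered, since the claim does not concern real property. Condition met.
  (e) The amount in controversy is 31,600 dollars, which meets the $10,000 floor, so one alternative holds. Met.
  → No jurisdiction.
No court satisfies all of its conditions.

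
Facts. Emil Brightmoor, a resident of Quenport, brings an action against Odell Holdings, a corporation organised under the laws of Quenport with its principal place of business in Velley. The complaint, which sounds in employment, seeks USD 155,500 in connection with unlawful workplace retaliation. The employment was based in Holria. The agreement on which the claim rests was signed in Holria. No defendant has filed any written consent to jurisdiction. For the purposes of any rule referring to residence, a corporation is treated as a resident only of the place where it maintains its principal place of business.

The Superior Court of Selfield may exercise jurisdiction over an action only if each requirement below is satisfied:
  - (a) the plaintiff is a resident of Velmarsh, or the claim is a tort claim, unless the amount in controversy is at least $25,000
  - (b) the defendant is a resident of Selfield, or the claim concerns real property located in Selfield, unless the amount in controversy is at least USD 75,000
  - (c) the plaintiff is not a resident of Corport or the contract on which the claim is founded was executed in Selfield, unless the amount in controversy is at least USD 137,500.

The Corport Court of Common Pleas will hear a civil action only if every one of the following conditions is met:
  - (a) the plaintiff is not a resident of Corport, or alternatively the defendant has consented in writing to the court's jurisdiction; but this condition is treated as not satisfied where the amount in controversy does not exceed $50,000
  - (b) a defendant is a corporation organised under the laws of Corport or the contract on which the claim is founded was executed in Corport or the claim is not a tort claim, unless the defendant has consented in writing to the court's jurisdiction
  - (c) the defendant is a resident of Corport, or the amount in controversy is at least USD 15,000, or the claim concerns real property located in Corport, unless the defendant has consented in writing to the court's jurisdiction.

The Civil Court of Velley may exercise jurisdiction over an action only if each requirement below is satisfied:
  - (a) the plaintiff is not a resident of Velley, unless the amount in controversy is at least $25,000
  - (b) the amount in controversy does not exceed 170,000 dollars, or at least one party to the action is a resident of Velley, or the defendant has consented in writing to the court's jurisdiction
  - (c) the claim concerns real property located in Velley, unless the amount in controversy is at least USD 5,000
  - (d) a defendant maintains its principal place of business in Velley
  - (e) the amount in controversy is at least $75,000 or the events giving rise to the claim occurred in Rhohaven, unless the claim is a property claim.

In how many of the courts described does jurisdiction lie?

The Superior Court of Selfield:
  (a) The plaintiff resides in Quenport, not Velmarsh; the claim is an employment claim, not a tort claim — every alternative fails. But the amount in controversy is 155,500 dollars, which meets the USD 25,000 floor, and the 'unless' clause therefore excuses the requirement. Met.
  (b) The defendant resides in Velley, not Selfield; the claim does not concern real property — none of the alternatives is met. But the amount in controversy is 155,500 dollars, which meets the 75,000 dollars floor, and the 'unless' clause therefore excuses the requirement. Condition met.
  (c) The plaintiff resides in Quenport, which is not Corport, so one alternative holds. Met.
  → All conditions met; jurisdiction exists.
The Corport Court of Common Pleas:
  (a) The plaintiff resides in Quenport, which is not Corport, so one alternative holds. The carve-out does not apply: the amount in controversy is 155,500 dollars, above the USD 50,000 ceiling. Met.
  (b) The claim is an employment claim, not a tort claim, so this disjunct is met. Satisfied.
  (c) The amount in controversy is 155,500 dollars, which meets the USD 15,000 floor, so this disjunct is met. Met.
  → All conditions met; jurisdiction exists.
The Civil Court of Velley:
  (a) The plaintiff resides in Quenport, which is not Velley. Satisfied.
  (b) The amount in controversy is $155,500, within the 170,000 dollars ceiling, so one alternative holds. Satisfied.
  (c) The claim does not concern real property. However, the amount in controversy is USD 155,500, which meets the $5,000 floor, so the 'unless' proviso supplies this condition. Condition met.
  (d) Odell Holdings has its principal place of business in Velley. Satisfied.
  (e) The amount in controversy is USD 155,500, which meets the $75,000 floor, which satisfies one of the alternatives. Met.
  → The court has jurisdiction.
Courts with jurisdiction: the Superior Court of Selfield, the Corport Court of Common Pleas, the Civil Court of Velley — 3 in total.

3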